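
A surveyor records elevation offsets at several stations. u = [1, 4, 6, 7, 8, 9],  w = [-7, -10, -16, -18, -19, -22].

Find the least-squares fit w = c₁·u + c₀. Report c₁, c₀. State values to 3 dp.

With design matrix X, XᵀX = [[247, 35]; [35, 6]] and Xᵀw = [-619, -92]ᵀ.
Eliminating c₀: 6·(row 1) − 35·(row 2) gives 257·c₁ = 6·(-619) − 35·(-92) = -494, so c₁ = -494/257.
Then c₀ = ((-92) − 35·(-494/257))/6 = -1059/257.

c₁ = -1.922, c₀ = -4.121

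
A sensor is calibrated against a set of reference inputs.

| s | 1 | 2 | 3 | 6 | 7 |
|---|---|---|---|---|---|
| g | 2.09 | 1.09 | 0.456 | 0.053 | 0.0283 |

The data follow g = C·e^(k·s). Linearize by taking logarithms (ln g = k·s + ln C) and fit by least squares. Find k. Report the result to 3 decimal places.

With ln gᵢ as the transformed response and sᵢ as the regressor:
Σs = 19.0000, Σ(s)² = 99.0000, Σln g = -6.4643, Σs·ln g = -44.0253.
Normal system: [[99.0000, 19.0000]; [19.0000, 5]]·[k, ln C]ᵀ = [-44.0253, -6.4643]ᵀ.
Δ = 99.0000·5 − (19.0000)² = 134.0000; k = (-44.0253·5 − 19.0000·-6.4643)/134.0000 = -0.72616, ln C = (99.0000·-6.4643 − 19.0000·-44.0253)/134.0000 = 1.46655.

k = -0.726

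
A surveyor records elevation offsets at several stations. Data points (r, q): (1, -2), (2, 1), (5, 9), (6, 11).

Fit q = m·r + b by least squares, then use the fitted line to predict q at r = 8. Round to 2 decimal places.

q̂ = 16.53

Normal-equation sums: Σr·r = 66, Σr = 14, Σ1 = 4.
For Mᵀq: Σr·q = 111, Σq = 19.
Normal equations: [[66, 14]; [14, 4]]·[m, b]ᵀ = [111, 19]ᵀ.
Eliminating b: 4·(row 1) − 14·(row 2) gives 68·m = 4·111 − 14·19 = 178, so m = 89/34.
Then b = (19 − 14·(89/34))/4 = -75/17.
At r = 8: q̂ = (89/34)·(8) + (-75/17)·(1) = 281/17.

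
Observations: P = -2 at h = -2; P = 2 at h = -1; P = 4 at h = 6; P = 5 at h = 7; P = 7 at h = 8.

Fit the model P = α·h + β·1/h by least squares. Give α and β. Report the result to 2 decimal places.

Sums needed: Σh·h = 154, Σh·1/h = 5, Σ1/h·1/h = 37081/28224.
Right-hand side: Σh·P = 117, Σ1/h·P = 211/168.
Normal equations: [[154, 5]; [5, 37081/28224]]·[α, β]ᵀ = [117, 211/168]ᵀ.
Eliminating β: (37081/28224)·(row 1) − 5·(row 2) gives (357491/2016)·α = (37081/28224)·117 − 5·(211/168) = 1387079/9408, so α = 4161237/5004874.
Then β = ((211/168) − 5·(4161237/5004874))/(37081/28224) = -789432/357491.

α = 0.83, β = -2.21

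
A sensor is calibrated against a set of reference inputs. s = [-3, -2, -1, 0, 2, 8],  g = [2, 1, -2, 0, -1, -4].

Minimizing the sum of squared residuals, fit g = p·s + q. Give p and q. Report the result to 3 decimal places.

p = -0.471, q = -0.353

The normal equations are: 82·p + 4·q = -40;  4·p + 6·q = -4.
Δ = 82·6 − 4² = 476.
p = ((-40)·6 − 4·(-4))/476 = -8/17; q = (82·(-4) − 4·(-40))/476 = -6/17.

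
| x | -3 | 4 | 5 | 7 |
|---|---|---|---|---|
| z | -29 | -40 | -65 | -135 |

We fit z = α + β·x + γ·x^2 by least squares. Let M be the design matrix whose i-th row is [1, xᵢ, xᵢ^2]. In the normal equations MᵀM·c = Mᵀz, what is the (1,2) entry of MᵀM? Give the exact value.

Row 1 ↔ basis 1, column 2 ↔ basis x, so (MᵀM)_{1,2} = Σᵢ x = (1)·(-3) + (1)·(4) + (1)·(5) + (1)·(7) = 13.

13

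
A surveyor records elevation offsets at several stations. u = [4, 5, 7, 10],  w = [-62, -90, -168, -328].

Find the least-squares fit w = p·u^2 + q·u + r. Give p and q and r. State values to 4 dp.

p = -3.0303, q = -2.0000, r = -5.0606

Sums needed: Σu^2·u^2 = 13282, Σu^2·u = 1532, Σu^2 = 190, Σu·u = 190, Σu = 26, Σ1 = 4.
For Mᵀw: Σu^2·w = -44274, Σu·w = -5154, Σw = -648.
Normal equations: [[13282, 1532, 190]; [1532, 190, 26]; [190, 26, 4]]·[p, q, r]ᵀ = [-44274, -5154, -648]ᵀ.
Row-reducing yields p = -100/33, q = -2, r = -167/33.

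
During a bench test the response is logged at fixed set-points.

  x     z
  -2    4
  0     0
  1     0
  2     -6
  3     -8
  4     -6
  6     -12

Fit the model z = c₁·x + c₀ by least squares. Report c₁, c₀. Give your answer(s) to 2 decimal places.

c₁ = -2.00, c₀ = 0.00

Setting ∂/∂c₁ … = 0 gives: 70·c₁ + 14·c₀ = -140;  14·c₁ + 7·c₀ = -28.
Eliminating c₀: 7·(row 1) − 14·(row 2) gives 294·c₁ = 7·(-140) − 14·(-28) = -588, so c₁ = -2.
Then c₀ = ((-28) − 14·(-2))/7 = 0.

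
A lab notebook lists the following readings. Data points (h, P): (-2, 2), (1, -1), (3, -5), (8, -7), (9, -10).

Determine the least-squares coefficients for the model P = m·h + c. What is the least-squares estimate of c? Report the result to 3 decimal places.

c = -0.426

From the data, Σh·h = 159, Σh = 19, Σ1 = 5.
For MᵀP: Σh·P = -166, ΣP = -21.
MᵀM·[m, c]ᵀ = MᵀP becomes [[159, 19]; [19, 5]]·[m, c]ᵀ = [-166, -21]ᵀ.
Eliminating c: 5·(row 1) − 19·(row 2) gives 434·m = 5·(-166) − 19·(-21) = -431, so m = -431/434.
Then c = ((-21) − 19·(-431/434))/5 = -185/434.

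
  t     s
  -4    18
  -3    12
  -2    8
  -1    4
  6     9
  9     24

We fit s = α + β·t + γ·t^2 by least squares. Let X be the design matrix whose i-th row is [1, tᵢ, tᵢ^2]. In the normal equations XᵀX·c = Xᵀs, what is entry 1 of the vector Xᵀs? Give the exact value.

Entry 1 ↔ basis 1, so (Xᵀs)_{1} = Σᵢ sᵢ = (1)·(18) + (1)·(12) + (1)·(8) + (1)·(4) + (1)·(9) + (1)·(24) = 75.

75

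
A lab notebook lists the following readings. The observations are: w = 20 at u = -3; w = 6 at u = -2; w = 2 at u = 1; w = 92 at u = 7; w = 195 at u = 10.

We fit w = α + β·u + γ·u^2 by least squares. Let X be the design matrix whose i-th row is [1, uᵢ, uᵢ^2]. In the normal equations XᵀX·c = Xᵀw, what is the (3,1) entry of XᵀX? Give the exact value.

163

Row 3 ↔ basis u^2, column 1 ↔ basis 1, so (XᵀX)_{3,1} = Σᵢ u^2 = (9)·(1) + (4)·(1) + (1)·(1) + (49)·(1) + (100)·(1) = 163.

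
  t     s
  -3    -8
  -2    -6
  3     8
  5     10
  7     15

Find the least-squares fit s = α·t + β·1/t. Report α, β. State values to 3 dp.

α = 1.995, β = 4.696

Forming AᵀA = [[96, 5]; [5, 23489/44100]] and Aᵀs = [215, 262/21]ᵀ gives AᵀA·[α, β]ᵀ = Aᵀs.
Determinant 96·(23489/44100) − 5² = 96037/3675.
α = (215·(23489/44100) − 5·(262/21))/(96037/3675) = 2299135/1152444; β = (96·(262/21) − 5·215)/(96037/3675) = 450975/96037.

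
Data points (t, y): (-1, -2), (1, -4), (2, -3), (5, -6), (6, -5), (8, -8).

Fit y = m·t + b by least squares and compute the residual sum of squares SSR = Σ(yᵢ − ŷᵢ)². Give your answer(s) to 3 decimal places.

SSR = 3.229

Forming AᵀA = [[131, 21]; [21, 6]] and Aᵀy = [-132, -28]ᵀ gives AᵀA·[m, b]ᵀ = Aᵀy.
Eliminating b: 6·(row 1) − 21·(row 2) gives 345·m = 6·(-132) − 21·(-28) = -204, so m = -68/115.
Then b = ((-28) − 21·(-68/115))/6 = -896/345.
Residuals: 2/345, -56/69, 269/345, -154/345, 79/69, -232/345; SSR = 1114/345.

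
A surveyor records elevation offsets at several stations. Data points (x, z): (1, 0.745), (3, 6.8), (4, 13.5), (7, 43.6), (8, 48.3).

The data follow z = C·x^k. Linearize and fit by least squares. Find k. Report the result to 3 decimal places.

k = 2.048

Linearized form: ln z = k·ln x + ln C. From the 5 transformed points,
Σln x = 6.5103, Σ(ln x)² = 11.2394, Σln z = 11.8777, Σln x·ln z = 21.1229.
Equations: 11.2394·k + 6.5103·ln C = 21.1229;  6.5103·k + 5·ln C = 11.8777.
Δ = 11.2394·5 − (6.5103)² = 13.8136; k = (21.1229·5 − 6.5103·11.8777)/13.8136 = 2.04779, ln C = (11.2394·11.8777 − 6.5103·21.1229)/13.8136 = -0.29078.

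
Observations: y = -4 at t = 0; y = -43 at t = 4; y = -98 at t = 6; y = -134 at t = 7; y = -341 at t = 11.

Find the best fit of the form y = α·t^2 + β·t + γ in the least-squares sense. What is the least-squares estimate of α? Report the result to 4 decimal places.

The normal system XᵀX·[α, β, γ]ᵀ = Xᵀy is [[18594, 1954, 222]; [1954, 222, 28]; [222, 28, 5]]·[α, β, γ]ᵀ = [-52043, -5449, -620]ᵀ.
Inverting the 3×3 Gram matrix, [α, β, γ]ᵀ = [-30176/10067, 47443/20134, -41334/10067]ᵀ.

α = -2.9975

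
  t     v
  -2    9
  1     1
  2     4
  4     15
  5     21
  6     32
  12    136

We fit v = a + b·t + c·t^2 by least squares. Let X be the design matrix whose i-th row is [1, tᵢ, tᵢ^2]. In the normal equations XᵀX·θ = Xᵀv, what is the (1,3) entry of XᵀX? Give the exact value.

Row 1 ↔ basis 1, column 3 ↔ basis t^2, so (XᵀX)_{1,3} = Σᵢ t^2 = (1)·(4) + (1)·(1) + (1)·(4) + (1)·(16) + (1)·(25) + (1)·(36) + (1)·(144) = 230.

230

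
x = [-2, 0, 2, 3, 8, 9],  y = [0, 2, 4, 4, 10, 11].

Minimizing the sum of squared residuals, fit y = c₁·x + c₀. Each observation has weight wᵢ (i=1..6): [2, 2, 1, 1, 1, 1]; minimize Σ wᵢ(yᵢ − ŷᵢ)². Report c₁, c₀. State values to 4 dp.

c₁ = 0.9940, c₀ = 1.8884

Normal-equation sums: Σwᵢ·x·x = 166, Σwᵢ·x = 18, Σwᵢ·1 = 8.
For AᵀWy: Σwᵢ·x·y = 199, Σwᵢ·y = 33.
Determinant 166·8 − 18² = 1004.
c₁ = (199·8 − 18·33)/1004 = 499/502; c₀ = (166·33 − 18·199)/1004 = 474/251.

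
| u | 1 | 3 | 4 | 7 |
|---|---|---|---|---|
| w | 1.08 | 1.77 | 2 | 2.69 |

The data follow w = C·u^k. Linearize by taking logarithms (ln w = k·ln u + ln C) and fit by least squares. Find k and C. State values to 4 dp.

With ln wᵢ as the transformed response and ln uᵢ as the regressor:
Σln u = 4.4308, Σ(ln u)² = 6.9153, Σln w = 2.3306, Σln u·ln w = 3.5137.
Normal system: [[6.9153, 4.4308]; [4.4308, 4]]·[k, ln C]ᵀ = [3.5137, 2.3306]ᵀ.
Solving (det = 8.0292): k = 0.46436, ln C = 0.06829, so C = exp(0.06829) = 1.07067.

k = 0.4644, C = 1.0707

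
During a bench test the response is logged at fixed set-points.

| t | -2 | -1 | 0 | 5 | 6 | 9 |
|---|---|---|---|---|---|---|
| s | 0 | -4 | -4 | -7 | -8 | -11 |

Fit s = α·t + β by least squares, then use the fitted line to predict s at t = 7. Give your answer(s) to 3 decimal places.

AᵀA·[α, β]ᵀ = Aᵀs reads: 147·α + 17·β = -178;  17·α + 6·β = -34.
Δ = 147·6 − 17² = 593.
α = ((-178)·6 − 17·(-34))/593 = -490/593; β = (147·(-34) − 17·(-178))/593 = -1972/593.
At t = 7: ŝ = (-490/593)·(7) + (-1972/593)·(1) = -5402/593.

ŝ = -9.110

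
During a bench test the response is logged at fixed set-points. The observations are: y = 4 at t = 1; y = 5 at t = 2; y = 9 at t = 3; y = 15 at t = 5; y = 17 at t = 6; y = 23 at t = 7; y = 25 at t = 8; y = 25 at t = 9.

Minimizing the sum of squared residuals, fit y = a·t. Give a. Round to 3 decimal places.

Setting ∂/∂a … = 0 gives: 269·a = 804.
Hence a = 804 / 269 ≈ 2.98885.

a = 2.989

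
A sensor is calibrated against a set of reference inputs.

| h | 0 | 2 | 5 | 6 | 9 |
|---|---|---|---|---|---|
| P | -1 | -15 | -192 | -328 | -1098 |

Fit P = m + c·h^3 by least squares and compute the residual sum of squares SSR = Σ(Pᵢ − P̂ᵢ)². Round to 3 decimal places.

Setting ∂/∂m … = 0 gives: 5·m + 1078·c = -1634;  1078·m + 593786·c = -895410.
(Σ1 = 5, Σh^3 = 1078, Σh^3·h^3 = 593786, ΣP = -1634, Σh^3·P = -895410.)
det = 5·593786 − 1078² = 1806846.
m = ((-1634)·593786 − 1078·(-895410))/1806846 = -2497172/903423; c = (5·(-895410) − 1078·(-1634))/1806846 = -1357799/903423.
Residuals: 1593749/903423, -63927/301141, -411723/301141, -540988/903423, 374189/903423; SSR = 5019956/903423.

SSR = 5.557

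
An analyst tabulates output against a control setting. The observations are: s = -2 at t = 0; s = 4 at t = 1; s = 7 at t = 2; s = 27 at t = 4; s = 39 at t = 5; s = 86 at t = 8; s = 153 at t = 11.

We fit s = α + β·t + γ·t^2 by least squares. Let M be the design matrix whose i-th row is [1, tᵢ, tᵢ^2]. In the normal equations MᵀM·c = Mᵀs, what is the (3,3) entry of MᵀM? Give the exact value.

Row 3 ↔ basis t^2, column 3 ↔ basis t^2, so (MᵀM)_{3,3} = Σᵢ (t^2)·(t^2) = (0)·(0) + (1)·(1) + (4)·(4) + (16)·(16) + (25)·(25) + (64)·(64) + (121)·(121) = 19635.

19635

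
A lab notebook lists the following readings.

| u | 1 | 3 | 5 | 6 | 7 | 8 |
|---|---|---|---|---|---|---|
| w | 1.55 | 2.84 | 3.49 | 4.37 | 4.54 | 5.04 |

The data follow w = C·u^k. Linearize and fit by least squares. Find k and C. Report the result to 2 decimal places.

k = 0.56, C = 1.53

With ln wᵢ as the transformed response and ln uᵢ as the regressor:
Σln u = 8.5252, Σ(ln u)² = 15.1183, Σln w = 7.3371, Σln u·ln w = 12.1081.
Equations: 15.1183·k + 8.5252·ln C = 12.1081;  8.5252·k + 6·ln C = 7.3371.
Δ = 15.1183·6 − (8.5252)² = 18.0313; k = (12.1081·6 − 8.5252·7.3371)/18.0313 = 0.56009, ln C = (15.1183·7.3371 − 8.5252·12.1081)/18.0313 = 0.42704, so C = exp(0.42704) = 1.53271.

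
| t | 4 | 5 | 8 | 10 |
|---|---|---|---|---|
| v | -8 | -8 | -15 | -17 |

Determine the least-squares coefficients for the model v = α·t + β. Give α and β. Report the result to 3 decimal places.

The normal system AᵀA·[α, β]ᵀ = Aᵀv is [[205, 27]; [27, 4]]·[α, β]ᵀ = [-362, -48]ᵀ.
det = 205·4 − 27² = 91.
α = ((-362)·4 − 27·(-48))/91 = -152/91; β = (205·(-48) − 27·(-362))/91 = -66/91.

α = -1.670, β = -0.725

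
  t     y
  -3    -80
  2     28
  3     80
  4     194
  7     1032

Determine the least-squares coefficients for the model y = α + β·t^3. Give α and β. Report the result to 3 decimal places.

α = 1.437, β = 3.004

Compute the Gram sums: Σ1 = 5, Σt^3 = 415, Σt^3·t^3 = 123267.
And Σy = 1254, Σt^3·y = 370936.
Normal equations: [[5, 415]; [415, 123267]]·[α, β]ᵀ = [1254, 370936]ᵀ.
Eliminating β: 123267·(row 1) − 415·(row 2) gives 444110·α = 123267·1254 − 415·370936 = 638378, so α = 319189/222055.
Then β = (370936 − 415·(319189/222055))/123267 = 133427/44411.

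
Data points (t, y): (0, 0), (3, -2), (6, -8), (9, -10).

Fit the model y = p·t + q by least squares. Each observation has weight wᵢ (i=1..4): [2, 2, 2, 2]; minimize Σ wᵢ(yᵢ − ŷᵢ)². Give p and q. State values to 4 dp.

AᵀWA·[p, q]ᵀ = AᵀWy reads: 252·p + 36·q = -288;  36·p + 8·q = -40.
(Σwᵢ·t·t = 252, Σwᵢ·t = 36, Σwᵢ·1 = 8, Σwᵢ·t·y = -288, Σwᵢ·y = -40.)
det = 252·8 − 36² = 720.
p = ((-288)·8 − 36·(-40))/720 = -6/5; q = (252·(-40) − 36·(-288))/720 = 2/5.

p = -1.2000, q = 0.4000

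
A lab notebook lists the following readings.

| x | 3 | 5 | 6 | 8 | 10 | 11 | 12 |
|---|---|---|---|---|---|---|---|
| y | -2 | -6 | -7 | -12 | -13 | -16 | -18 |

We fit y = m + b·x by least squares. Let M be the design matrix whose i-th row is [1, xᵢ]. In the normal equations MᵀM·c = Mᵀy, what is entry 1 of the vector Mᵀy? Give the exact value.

-74

Entry 1 ↔ basis 1, so (Mᵀy)_{1} = Σᵢ yᵢ = (1)·(-2) + (1)·(-6) + (1)·(-7) + (1)·(-12) + (1)·(-13) + (1)·(-16) + (1)·(-18) = -74.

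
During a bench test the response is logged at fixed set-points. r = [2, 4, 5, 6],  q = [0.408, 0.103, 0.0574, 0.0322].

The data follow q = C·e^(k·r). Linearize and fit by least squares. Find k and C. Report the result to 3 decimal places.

Linearized form: ln q = k·r + ln C. From the 4 transformed points,
Σr = 17.0000, Σ(r)² = 81.0000, Σln q = -9.4630, Σr·ln q = -45.7884.
Equations: 81.0000·k + 17.0000·ln C = -45.7884;  17.0000·k + 4·ln C = -9.4630.
Slope k = (n·Σr·ln q − Σr·Σln q)/(n·Σ(r)² − (Σr)²) = (4·-45.7884 − 17.0000·-9.4630)/35.0000 = -0.63664; ln C = (Σln q − k·Σr)/n = 0.33995, so C = exp(0.33995) = 1.40487.

k = -0.637, C = 1.405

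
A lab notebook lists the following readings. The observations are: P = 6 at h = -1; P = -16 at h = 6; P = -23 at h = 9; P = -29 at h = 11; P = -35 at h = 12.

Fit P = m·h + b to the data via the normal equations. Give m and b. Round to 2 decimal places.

Compute the Gram sums: Σh·h = 383, Σh = 37, Σ1 = 5.
And Σh·P = -1048, ΣP = -97.
Normal equations: [[383, 37]; [37, 5]]·[m, b]ᵀ = [-1048, -97]ᵀ.
det = 383·5 − 37² = 546.
m = ((-1048)·5 − 37·(-97))/546 = -127/42; b = (383·(-97) − 37·(-1048))/546 = 125/42.

m = -3.02, b = 2.98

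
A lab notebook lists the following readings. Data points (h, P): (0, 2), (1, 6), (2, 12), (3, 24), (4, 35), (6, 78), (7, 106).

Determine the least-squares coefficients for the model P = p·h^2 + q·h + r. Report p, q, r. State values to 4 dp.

p = 2.0352, q = 0.3978, r = 2.8295

Sums needed: Σh^2·h^2 = 4051, Σh^2·h = 659, Σh^2 = 115, Σh·h = 115, Σh = 23, Σ1 = 7.
For XᵀP: Σh^2·P = 8832, Σh·P = 1452, ΣP = 263.
Normal equations: [[4051, 659, 115]; [659, 115, 23]; [115, 23, 7]]·[p, q, r]ᵀ = [8832, 1452, 263]ᵀ.
Row-reducing yields p = 7351/3612, q = 479/1204, r = 365/129.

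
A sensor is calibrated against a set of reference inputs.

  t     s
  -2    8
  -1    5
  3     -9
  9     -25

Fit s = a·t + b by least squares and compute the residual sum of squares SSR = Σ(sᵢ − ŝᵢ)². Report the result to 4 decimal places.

Sums needed: Σt·t = 95, Σt = 9, Σ1 = 4.
For Aᵀs: Σt·s = -273, Σs = -21.
AᵀA·[a, b]ᵀ = Aᵀs becomes [[95, 9]; [9, 4]]·[a, b]ᵀ = [-273, -21]ᵀ.
det = 95·4 − 9² = 299.
a = ((-273)·4 − 9·(-21))/299 = -903/299; b = (95·(-21) − 9·(-273))/299 = 462/299.
Residuals: 124/299, 10/23, -444/299, 190/299; SSR = 888/299.

SSR = 2.9699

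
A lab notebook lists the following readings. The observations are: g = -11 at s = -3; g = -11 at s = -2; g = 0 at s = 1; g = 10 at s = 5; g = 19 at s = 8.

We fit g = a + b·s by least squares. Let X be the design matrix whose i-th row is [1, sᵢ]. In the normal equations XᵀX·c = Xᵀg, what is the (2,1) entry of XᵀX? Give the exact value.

Row 2 ↔ basis s, column 1 ↔ basis 1, so (XᵀX)_{2,1} = Σᵢ s = (-3)·(1) + (-2)·(1) + (1)·(1) + (5)·(1) + (8)·(1) = 9.

9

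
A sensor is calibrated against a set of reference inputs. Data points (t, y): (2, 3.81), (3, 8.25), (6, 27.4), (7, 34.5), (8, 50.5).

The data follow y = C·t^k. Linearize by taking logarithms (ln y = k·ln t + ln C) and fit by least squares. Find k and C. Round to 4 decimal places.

k = 1.8059, C = 1.1009

Let Y = ln y. Fitting Y = k·ln t + ln C by least squares:
XᵀX = [[13.0084, 7.6089]; [7.6089, 5]], rhs = [24.2231, 14.2213]ᵀ  (here Σln t = 7.6089, Σ(ln t)² = 13.0084, Σln y = 14.2213, Σln t·ln y = 24.2231).
Δ = 13.0084·5 − (7.6089)² = 7.1473; k = (24.2231·5 − 7.6089·14.2213)/7.1473 = 1.80588, ln C = (13.0084·14.2213 − 7.6089·24.2231)/7.1473 = 0.09612, so C = exp(0.09612) = 1.10089.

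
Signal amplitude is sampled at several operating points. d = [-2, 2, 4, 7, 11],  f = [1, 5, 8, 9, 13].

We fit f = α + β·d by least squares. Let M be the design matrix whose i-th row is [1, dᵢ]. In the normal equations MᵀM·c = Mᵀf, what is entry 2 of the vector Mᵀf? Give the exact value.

Entry 2 ↔ basis d, so (Mᵀf)_{2} = Σᵢ (d)·fᵢ = (-2)·(1) + (2)·(5) + (4)·(8) + (7)·(9) + (11)·(13) = 246.

246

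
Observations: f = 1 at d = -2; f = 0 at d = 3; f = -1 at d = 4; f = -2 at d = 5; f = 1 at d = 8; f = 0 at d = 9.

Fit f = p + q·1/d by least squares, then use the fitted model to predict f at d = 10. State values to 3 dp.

Setting ∂/∂p … = 0 gives: 6·p + (187/360)·q = -1;  (187/360)·p + (63709/129600)·q = -41/40.
(Σ1 = 6, Σ1/d = 187/360, Σ1/d·1/d = 63709/129600, Σf = -1, Σ1/d·f = -41/40.)
det = 6·(63709/129600) − (187/360)² = 69457/25920.
p = ((-1)·(63709/129600) − (187/360)·(-41/40))/(69457/25920) = 5294/347285; q = (6·(-41/40) − (187/360)·(-1))/(69457/25920) = -145944/69457.
At d = 10: f̂ = (5294/347285)·(1) + (-145944/69457)·(1/10) = -67678/347285.

f̂ = -0.195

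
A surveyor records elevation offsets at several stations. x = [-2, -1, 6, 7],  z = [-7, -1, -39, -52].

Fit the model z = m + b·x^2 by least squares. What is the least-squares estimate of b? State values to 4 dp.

b = -1.0382

Normal-equation sums: Σ1 = 4, Σx^2 = 90, Σx^2·x^2 = 3714.
And Σz = -99, Σx^2·z = -3981.
So AᵀA·[m, b]ᵀ = Aᵀz: [[4, 90]; [90, 3714]]·[m, b]ᵀ = [-99, -3981]ᵀ.
Eliminating b: 3714·(row 1) − 90·(row 2) gives 6756·m = 3714·(-99) − 90·(-3981) = -9396, so m = -783/563.
Then b = ((-3981) − 90·(-783/563))/3714 = -1169/1126.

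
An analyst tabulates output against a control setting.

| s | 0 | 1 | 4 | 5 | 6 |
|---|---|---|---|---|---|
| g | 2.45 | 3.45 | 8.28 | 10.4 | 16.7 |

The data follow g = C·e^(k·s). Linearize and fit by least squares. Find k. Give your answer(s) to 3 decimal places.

Let Y = ln g. Fitting Y = k·s + ln C by least squares:
Sums: Σs = 16.0000, Σ(s)² = 78.0000, Σln g = 9.4055, Σs·ln g = 38.2952.
Normal system: [[78.0000, 16.0000]; [16.0000, 5]]·[k, ln C]ᵀ = [38.2952, 9.4055]ᵀ.
Δ = 78.0000·5 − (16.0000)² = 134.0000; k = (38.2952·5 − 16.0000·9.4055)/134.0000 = 0.30588, ln C = (78.0000·9.4055 − 16.0000·38.2952)/134.0000 = 0.90229.

k = 0.306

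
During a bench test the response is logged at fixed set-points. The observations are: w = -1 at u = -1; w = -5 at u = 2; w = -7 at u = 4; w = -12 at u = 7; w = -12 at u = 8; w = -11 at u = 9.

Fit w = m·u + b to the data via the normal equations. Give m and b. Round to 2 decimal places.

m = -1.12, b = -2.57

Compute the Gram sums: Σu·u = 215, Σu = 29, Σ1 = 6.
And Σu·w = -316, Σw = -48.
Determinant 215·6 − 29² = 449.
m = ((-316)·6 − 29·(-48))/449 = -504/449; b = (215·(-48) − 29·(-316))/449 = -1156/449.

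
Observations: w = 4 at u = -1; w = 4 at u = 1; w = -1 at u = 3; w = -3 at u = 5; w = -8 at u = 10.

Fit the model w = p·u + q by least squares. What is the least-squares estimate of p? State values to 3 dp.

From the data, Σu·u = 136, Σu = 18, Σ1 = 5.
And Σu·w = -98, Σw = -4.
So MᵀM·[p, q]ᵀ = Mᵀw: [[136, 18]; [18, 5]]·[p, q]ᵀ = [-98, -4]ᵀ.
Eliminating q: 5·(row 1) − 18·(row 2) gives 356·p = 5·(-98) − 18·(-4) = -418, so p = -209/178.
Then q = ((-4) − 18·(-209/178))/5 = 305/89.

p = -1.174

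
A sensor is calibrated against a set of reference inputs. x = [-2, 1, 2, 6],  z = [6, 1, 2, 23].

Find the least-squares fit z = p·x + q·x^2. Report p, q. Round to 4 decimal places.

p = -1.0017, q = 0.8114

Setting ∂/∂p … = 0 gives: 45·p + 217·q = 131;  217·p + 1329·q = 861.
Δ = 45·1329 − 217² = 12716.
p = (131·1329 − 217·861)/12716 = -579/578; q = (45·861 − 217·131)/12716 = 469/578.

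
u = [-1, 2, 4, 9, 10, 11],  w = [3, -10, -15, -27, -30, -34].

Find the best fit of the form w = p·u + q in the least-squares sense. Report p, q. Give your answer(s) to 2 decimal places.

p = -2.87, q = -2.10

Compute the Gram sums: Σu·u = 323, Σu = 35, Σ1 = 6.
Right-hand side: Σu·w = -1000, Σw = -113.
XᵀX·[p, q]ᵀ = Xᵀw becomes [[323, 35]; [35, 6]]·[p, q]ᵀ = [-1000, -113]ᵀ.
Eliminating q: 6·(row 1) − 35·(row 2) gives 713·p = 6·(-1000) − 35·(-113) = -2045, so p = -2045/713.
Then q = ((-113) − 35·(-2045/713))/6 = -1499/713.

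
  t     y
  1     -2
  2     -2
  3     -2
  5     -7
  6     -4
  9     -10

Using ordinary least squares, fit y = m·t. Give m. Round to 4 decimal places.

m = -1.0321

Sums needed: Σt·t = 156.
Moment sums: Σt·y = -161.
Hence m = -161 / 156 ≈ -1.03205.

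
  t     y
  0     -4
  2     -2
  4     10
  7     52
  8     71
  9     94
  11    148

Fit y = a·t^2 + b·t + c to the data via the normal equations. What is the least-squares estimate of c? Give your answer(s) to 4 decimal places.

The normal equations are: 27971·a + 2987·b + 335·c = 32766;  2987·a + 335·b + 41·c = 3442;  335·a + 41·b + 7·c = 369.
(Σt^2·t^2 = 27971, Σt^2·t = 2987, Σt^2 = 335, Σt·t = 335, Σt = 41, Σ1 = 7, Σt^2·y = 32766, Σt·y = 3442, Σy = 369.)
Solving the 3×3 system (Gaussian elimination) gives a = 421507/287538, b = -39521/16914, c = -179933/47923.

c = -3.7546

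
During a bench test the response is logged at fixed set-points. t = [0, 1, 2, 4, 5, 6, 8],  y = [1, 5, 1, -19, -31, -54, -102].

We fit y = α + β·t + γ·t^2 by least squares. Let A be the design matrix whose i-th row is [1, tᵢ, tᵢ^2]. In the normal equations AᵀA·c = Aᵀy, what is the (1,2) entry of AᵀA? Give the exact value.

26

Row 1 ↔ basis 1, column 2 ↔ basis t, so (AᵀA)_{1,2} = Σᵢ t = (1)·(0) + (1)·(1) + (1)·(2) + (1)·(4) + (1)·(5) + (1)·(6) + (1)·(8) = 26.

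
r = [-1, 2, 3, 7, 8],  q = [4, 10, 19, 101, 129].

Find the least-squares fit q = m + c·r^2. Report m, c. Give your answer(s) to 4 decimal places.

Forming XᵀX = [[5, 127]; [127, 6595]] and Xᵀq = [263, 13420]ᵀ gives XᵀX·[m, c]ᵀ = Xᵀq.
det = 5·6595 − 127² = 16846.
m = (263·6595 − 127·13420)/16846 = 30145/16846; c = (5·13420 − 127·263)/16846 = 33699/16846.

m = 1.7894, c = 2.0004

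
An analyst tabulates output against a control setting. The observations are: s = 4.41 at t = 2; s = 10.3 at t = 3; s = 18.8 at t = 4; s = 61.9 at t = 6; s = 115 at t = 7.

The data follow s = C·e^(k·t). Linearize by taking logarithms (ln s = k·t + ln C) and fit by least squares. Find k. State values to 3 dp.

k = 0.636

Let Y = ln s. Fitting Y = k·t + ln C by least squares:
AᵀA = [[114.0000, 22.0000]; [22.0000, 5]], rhs = [79.6673, 15.6203]ᵀ  (here Σt = 22.0000, Σ(t)² = 114.0000, Σln s = 15.6203, Σt·ln s = 79.6673).
Slope k = (n·Σt·ln s − Σt·Σln s)/(n·Σ(t)² − (Σt)²) = (5·79.6673 − 22.0000·15.6203)/86.0000 = 0.63592; ln C = (Σln s − k·Σt)/n = 0.32602.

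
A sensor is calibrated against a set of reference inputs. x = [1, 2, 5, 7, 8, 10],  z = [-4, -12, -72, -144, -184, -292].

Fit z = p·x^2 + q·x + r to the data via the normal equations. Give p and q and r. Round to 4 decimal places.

p = -2.9766, q = 0.7839, r = -1.7604

Sums needed: Σx^2·x^2 = 17139, Σx^2·x = 1989, Σx^2 = 243, Σx·x = 243, Σx = 33, Σ1 = 6.
Moment sums: Σx^2·z = -49884, Σx·z = -5788, Σz = -708.
So AᵀA·[p, q, r]ᵀ = Aᵀz: [[17139, 1989, 243]; [1989, 243, 33]; [243, 33, 6]]·[p, q, r]ᵀ = [-49884, -5788, -708]ᵀ.
Inverting the 3×3 Gram matrix, [p, q, r]ᵀ = [-381/128, 301/384, -169/96]ᵀ.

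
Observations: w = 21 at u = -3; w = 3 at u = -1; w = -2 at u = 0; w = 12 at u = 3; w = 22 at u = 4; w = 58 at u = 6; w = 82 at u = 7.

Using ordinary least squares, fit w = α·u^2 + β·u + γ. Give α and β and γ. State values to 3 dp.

Compute the Gram sums: Σu^2·u^2 = 4116, Σu^2·u = 622, Σu^2 = 120, Σu·u = 120, Σu = 16, Σ1 = 7.
Moment sums: Σu^2·w = 6758, Σu·w = 980, Σw = 196.
Inverting the 3×3 Gram matrix, [α, β, γ]ᵀ = [172386/89009, -150887/89009, -118052/89009]ᵀ.

α = 1.937, β = -1.695, γ = -1.326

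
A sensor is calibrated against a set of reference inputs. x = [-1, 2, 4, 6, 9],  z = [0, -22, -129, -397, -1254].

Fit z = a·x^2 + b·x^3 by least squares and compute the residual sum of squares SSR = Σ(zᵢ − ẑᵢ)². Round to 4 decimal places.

SSR = 2.9948

From the data, Σx^2·x^2 = 8130, Σx^2·x^3 = 67880, Σx^3·x^3 = 582258.
For Mᵀz: Σx^2·z = -118018, Σx^3·z = -1008350.
MᵀM·[a, b]ᵀ = Mᵀz becomes [[8130, 67880]; [67880, 582258]]·[a, b]ᵀ = [-118018, -1008350]ᵀ.
Eliminating b: 582258·(row 1) − 67880·(row 2) gives 126063140·a = 582258·(-118018) − 67880·(-1008350) = -270126644, so a = -67531661/31515785.
Then b = ((-1008350) − 67880·(-67531661/31515785))/582258 = -9341183/6303157.
Residuals: 20825746/31515785, -49573306/31515785, 4148871/31515785, 7850791/31515785, -2117814/31515785; SSR = 94383102/31515785.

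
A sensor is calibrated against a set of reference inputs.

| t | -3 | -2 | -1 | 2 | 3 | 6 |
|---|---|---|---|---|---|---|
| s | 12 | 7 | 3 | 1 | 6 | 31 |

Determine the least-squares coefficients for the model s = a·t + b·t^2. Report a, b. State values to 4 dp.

a = -1.1355, b = 1.0444

Forming AᵀA = [[63, 215]; [215, 1491]] and Aᵀs = [153, 1313]ᵀ gives AᵀA·[a, b]ᵀ = Aᵀs.
Determinant 63·1491 − 215² = 47708.
a = (153·1491 − 215·1313)/47708 = -13543/11927; b = (63·1313 − 215·153)/47708 = 12456/11927.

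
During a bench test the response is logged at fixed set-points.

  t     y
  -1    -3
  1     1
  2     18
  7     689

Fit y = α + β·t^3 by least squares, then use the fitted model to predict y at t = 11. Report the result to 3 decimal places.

ŷ = 2673.932

XᵀX·[α, β]ᵀ = Xᵀy reads: 4·α + 351·β = 705;  351·α + 117715·β = 236475.
(Σ1 = 4, Σt^3 = 351, Σt^3·t^3 = 117715, Σy = 705, Σt^3·y = 236475.)
det = 4·117715 − 351² = 347659.
α = (705·117715 − 351·236475)/347659 = -1050/26743; β = (4·236475 − 351·705)/347659 = 698445/347659.
At t = 11: ŷ = (-1050/26743)·(1) + (698445/347659)·(1331) = 929616645/347659.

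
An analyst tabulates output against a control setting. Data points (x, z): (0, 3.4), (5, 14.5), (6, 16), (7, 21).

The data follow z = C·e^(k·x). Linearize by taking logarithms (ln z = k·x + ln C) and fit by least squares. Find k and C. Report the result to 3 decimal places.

With ln zᵢ as the transformed response and xᵢ as the regressor:
Σx = 18.0000, Σ(x)² = 110.0000, Σln z = 9.7150, Σx·ln z = 51.3179.
Equations: 110.0000·k + 18.0000·ln C = 51.3179;  18.0000·k + 4·ln C = 9.7150.
Slope k = (n·Σx·ln z − Σx·Σln z)/(n·Σ(x)² − (Σx)²) = (4·51.3179 − 18.0000·9.7150)/116.0000 = 0.26208; ln C = (Σln z − k·Σx)/n = 1.24941, so C = exp(1.24941) = 3.48827.

k = 0.262, C = 3.488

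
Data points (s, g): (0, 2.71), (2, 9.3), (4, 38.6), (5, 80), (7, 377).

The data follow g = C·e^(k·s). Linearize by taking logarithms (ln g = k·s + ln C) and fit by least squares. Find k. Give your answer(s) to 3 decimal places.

Let Y = ln g. Fitting Y = k·s + ln C by least squares:
AᵀA = [[94.0000, 18.0000]; [18.0000, 5]], rhs = [82.5089, 17.1945]ᵀ  (here Σs = 18.0000, Σ(s)² = 94.0000, Σln g = 17.1945, Σs·ln g = 82.5089).
Slope k = (n·Σs·ln g − Σs·Σln g)/(n·Σ(s)² − (Σs)²) = (5·82.5089 − 18.0000·17.1945)/146.0000 = 0.70578; ln C = (Σln g − k·Σs)/n = 0.89809.

k = 0.706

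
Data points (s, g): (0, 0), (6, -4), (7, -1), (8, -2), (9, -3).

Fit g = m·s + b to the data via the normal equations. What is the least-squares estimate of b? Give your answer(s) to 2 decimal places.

Forming XᵀX = [[230, 30]; [30, 5]] and Xᵀg = [-74, -10]ᵀ gives XᵀX·[m, b]ᵀ = Xᵀg.
Eliminating b: 5·(row 1) − 30·(row 2) gives 250·m = 5·(-74) − 30·(-10) = -70, so m = -7/25.
Then b = ((-10) − 30·(-7/25))/5 = -8/25.

b = -0.32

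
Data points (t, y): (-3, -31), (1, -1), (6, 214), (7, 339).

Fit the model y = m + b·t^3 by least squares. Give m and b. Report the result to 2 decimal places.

m = -2.86, b = 1.00

Compute the Gram sums: Σ1 = 4, Σt^3 = 533, Σt^3·t^3 = 165035.
For Aᵀy: Σy = 521, Σt^3·y = 163337.
Determinant 4·165035 − 533² = 376051.
m = (521·165035 − 533·163337)/376051 = -82722/28927; b = (4·163337 − 533·521)/376051 = 375655/376051.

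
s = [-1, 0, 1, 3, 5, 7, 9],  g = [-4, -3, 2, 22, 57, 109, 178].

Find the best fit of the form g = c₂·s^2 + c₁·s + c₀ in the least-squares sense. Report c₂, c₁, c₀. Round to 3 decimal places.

MᵀM·[c₂, c₁, c₀]ᵀ = Mᵀg reads: 9670·c₂ + 1224·c₁ + 166·c₀ = 21380;  1224·c₂ + 166·c₁ + 24·c₀ = 2722;  166·c₂ + 24·c₁ + 7·c₀ = 361.
(Σs^2·s^2 = 9670, Σs^2·s = 1224, Σs^2 = 166, Σs·s = 166, Σs = 24, Σ1 = 7, Σs^2·g = 21380, Σs·g = 2722, Σg = 361.)
Row-reducing yields c₂ = 177013/89481, c₁ = 67281/29827, c₀ = -39301/12783.

c₂ = 1.978, c₁ = 2.256, c₀ = -3.074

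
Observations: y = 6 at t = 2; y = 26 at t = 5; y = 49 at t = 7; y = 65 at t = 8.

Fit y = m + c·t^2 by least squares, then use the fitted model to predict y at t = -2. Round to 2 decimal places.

ŷ = 5.68

Entries of MᵀM: Σ1 = 4, Σt^2 = 142, Σt^2·t^2 = 7138.
Right-hand side: Σy = 146, Σt^2·y = 7235.
Eliminating c: 7138·(row 1) − 142·(row 2) gives 8388·m = 7138·146 − 142·7235 = 14778, so m = 821/466.
Then c = (7235 − 142·(821/466))/7138 = 228/233.
At t = -2: ŷ = (821/466)·(1) + (228/233)·(4) = 2645/466.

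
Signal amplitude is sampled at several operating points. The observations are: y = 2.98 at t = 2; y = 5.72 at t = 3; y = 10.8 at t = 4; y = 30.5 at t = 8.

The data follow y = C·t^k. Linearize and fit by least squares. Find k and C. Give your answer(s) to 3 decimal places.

Linearized form: ln y = k·ln t + ln C. From the 4 transformed points,
Σln t = 5.2575, Σ(ln t)² = 7.9333, Σln y = 8.6332, Σln t·ln y = 13.0785.
Normal system: [[7.9333, 5.2575]; [5.2575, 4]]·[k, ln C]ᵀ = [13.0785, 8.6332]ᵀ.
Slope k = (n·Σln t·ln y − Σln t·Σln y)/(n·Σ(ln t)² − (Σln t)²) = (4·13.0785 − 5.2575·8.6332)/4.0919 = 1.69243; ln C = (Σln y − k·Σln t)/n = -0.06620, so C = exp(-0.06620) = 0.93595.

k = 1.692, C = 0.936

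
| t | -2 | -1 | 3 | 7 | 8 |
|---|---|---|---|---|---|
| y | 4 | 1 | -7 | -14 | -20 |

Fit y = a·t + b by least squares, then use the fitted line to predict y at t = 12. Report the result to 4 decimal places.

ŷ = -26.9561

Entries of MᵀM: Σt·t = 127, Σt = 15, Σ1 = 5.
Right-hand side: Σt·y = -288, Σy = -36.
Normal equations: [[127, 15]; [15, 5]]·[a, b]ᵀ = [-288, -36]ᵀ.
Determinant 127·5 − 15² = 410.
a = ((-288)·5 − 15·(-36))/410 = -90/41; b = (127·(-36) − 15·(-288))/410 = -126/205.
At t = 12: ŷ = (-90/41)·(12) + (-126/205)·(1) = -5526/205.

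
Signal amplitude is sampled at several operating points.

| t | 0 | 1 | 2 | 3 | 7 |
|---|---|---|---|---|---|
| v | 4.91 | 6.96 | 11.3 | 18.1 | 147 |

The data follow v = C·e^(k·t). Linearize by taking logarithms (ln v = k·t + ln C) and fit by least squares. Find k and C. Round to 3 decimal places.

Let Y = ln v. Fitting Y = k·t + ln C by least squares:
Σt = 13.0000, Σ(t)² = 63.0000, Σln v = 13.8426, Σt·ln v = 50.4105.
Equations: 63.0000·k + 13.0000·ln C = 50.4105;  13.0000·k + 5·ln C = 13.8426.
Δ = 63.0000·5 − (13.0000)² = 146.0000; k = (50.4105·5 − 13.0000·13.8426)/146.0000 = 0.49383, ln C = (63.0000·13.8426 − 13.0000·50.4105)/146.0000 = 1.48457, so C = exp(1.48457) = 4.41305.

k = 0.494, C = 4.413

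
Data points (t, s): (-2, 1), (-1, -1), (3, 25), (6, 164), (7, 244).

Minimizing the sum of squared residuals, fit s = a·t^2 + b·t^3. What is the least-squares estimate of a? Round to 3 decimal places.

a = 1.392

Entries of AᵀA: Σt^2·t^2 = 3795, Σt^2·t^3 = 24793, Σt^3·t^3 = 165099.
Moment sums: Σt^2·s = 18088, Σt^3·s = 119784.
AᵀA·[a, b]ᵀ = Aᵀs becomes [[3795, 24793]; [24793, 165099]]·[a, b]ᵀ = [18088, 119784]ᵀ.
Determinant 3795·165099 − 24793² = 11857856.
a = (18088·165099 − 24793·119784)/11857856 = 1031625/741116; b = (3795·119784 − 24793·18088)/11857856 = 382781/741116.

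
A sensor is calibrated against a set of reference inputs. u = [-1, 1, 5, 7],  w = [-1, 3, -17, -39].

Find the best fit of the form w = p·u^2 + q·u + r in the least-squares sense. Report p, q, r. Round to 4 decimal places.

With design matrix M, MᵀM = [[3028, 468, 76]; [468, 76, 12]; [76, 12, 4]] and Mᵀw = [-2334, -354, -54]ᵀ.
Row-reducing yields p = -13/12, q = 17/10, r = 119/60.

p = -1.0833, q = 1.7000, r = 1.9833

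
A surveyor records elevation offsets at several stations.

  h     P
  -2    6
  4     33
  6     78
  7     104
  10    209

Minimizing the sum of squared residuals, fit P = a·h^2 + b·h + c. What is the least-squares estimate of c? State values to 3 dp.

c = -0.878

Sums needed: Σh^2·h^2 = 13969, Σh^2·h = 1615, Σh^2 = 205, Σh·h = 205, Σh = 25, Σ1 = 5.
And Σh^2·P = 29356, Σh·P = 3406, ΣP = 430.
MᵀM·[a, b, c]ᵀ = MᵀP becomes [[13969, 1615, 205]; [1615, 205, 25]; [205, 25, 5]]·[a, b, c]ᵀ = [29356, 3406, 430]ᵀ.
Inverting the 3×3 Gram matrix, [a, b, c]ᵀ = [3284/1617, 5837/8085, -43/49]ᵀ.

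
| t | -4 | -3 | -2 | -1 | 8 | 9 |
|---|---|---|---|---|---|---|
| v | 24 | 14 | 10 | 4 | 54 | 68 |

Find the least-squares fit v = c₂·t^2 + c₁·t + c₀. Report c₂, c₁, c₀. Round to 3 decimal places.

c₂ = 0.975, c₁ = -1.406, c₀ = 2.196

The normal equations are: 11011·c₂ + 1141·c₁ + 175·c₀ = 9518;  1141·c₂ + 175·c₁ + 7·c₀ = 882;  175·c₂ + 7·c₁ + 6·c₀ = 174.
(Σt^2·t^2 = 11011, Σt^2·t = 1141, Σt^2 = 175, Σt·t = 175, Σt = 7, Σ1 = 6, Σt^2·v = 9518, Σt·v = 882, Σv = 174.)
Solving the 3×3 system (Gaussian elimination) gives c₂ = 512/525, c₁ = -8122/5775, c₀ = 604/275.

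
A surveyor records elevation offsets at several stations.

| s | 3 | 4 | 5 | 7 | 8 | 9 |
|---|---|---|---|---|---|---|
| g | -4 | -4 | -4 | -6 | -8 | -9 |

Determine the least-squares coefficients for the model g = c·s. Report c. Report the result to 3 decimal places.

c = -0.963

Setting ∂/∂c … = 0 gives: 244·c = -235.
Hence c = -235 / 244 ≈ -0.963115.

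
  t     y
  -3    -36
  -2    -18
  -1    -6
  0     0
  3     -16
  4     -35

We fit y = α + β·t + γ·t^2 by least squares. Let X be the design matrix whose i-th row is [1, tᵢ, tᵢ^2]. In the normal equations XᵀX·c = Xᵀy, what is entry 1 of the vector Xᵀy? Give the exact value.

-111

Entry 1 ↔ basis 1, so (Xᵀy)_{1} = Σᵢ yᵢ = (1)·(-36) + (1)·(-18) + (1)·(-6) + (1)·(0) + (1)·(-16) + (1)·(-35) = -111.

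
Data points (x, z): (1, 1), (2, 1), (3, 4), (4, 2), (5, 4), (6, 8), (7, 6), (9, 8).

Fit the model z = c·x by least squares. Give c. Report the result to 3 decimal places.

MᵀM·[c]ᵀ = Mᵀz reads: 221·c = 205.
(Σx·x = 221, Σx·z = 205.)
Hence c = 205 / 221 ≈ 0.927602.

c = 0.928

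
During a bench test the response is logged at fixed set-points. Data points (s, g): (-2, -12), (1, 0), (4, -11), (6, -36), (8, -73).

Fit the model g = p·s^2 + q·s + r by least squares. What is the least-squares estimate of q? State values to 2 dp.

Sums needed: Σs^2·s^2 = 5665, Σs^2·s = 785, Σs^2 = 121, Σs·s = 121, Σs = 17, Σ1 = 5.
Moment sums: Σs^2·g = -6192, Σs·g = -820, Σg = -132.
Normal equations: [[5665, 785, 121]; [785, 121, 17]; [121, 17, 5]]·[p, q, r]ᵀ = [-6192, -820, -132]ᵀ.
Row-reducing yields p = -15865/10434, q = 32501/10434, r = -338/1739.

q = 3.11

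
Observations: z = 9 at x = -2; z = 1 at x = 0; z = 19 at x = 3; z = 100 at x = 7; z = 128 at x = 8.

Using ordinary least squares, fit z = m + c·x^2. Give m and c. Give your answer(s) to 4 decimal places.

m = 1.1106, c = 1.9956

The normal system MᵀM·[m, c]ᵀ = Mᵀz is [[5, 126]; [126, 6594]]·[m, c]ᵀ = [257, 13299]ᵀ.
Δ = 5·6594 − 126² = 17094.
m = (257·6594 − 126·13299)/17094 = 452/407; c = (5·13299 − 126·257)/17094 = 11371/5698.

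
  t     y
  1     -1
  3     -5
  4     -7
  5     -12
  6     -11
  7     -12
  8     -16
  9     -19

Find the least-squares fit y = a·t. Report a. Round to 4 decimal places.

Entries of XᵀX: Σt·t = 281.
For Xᵀy: Σt·y = -553.
Normal equations: [[281]]·[a]ᵀ = [-553]ᵀ.
Hence a = -553 / 281 ≈ -1.96797.

a = -1.9680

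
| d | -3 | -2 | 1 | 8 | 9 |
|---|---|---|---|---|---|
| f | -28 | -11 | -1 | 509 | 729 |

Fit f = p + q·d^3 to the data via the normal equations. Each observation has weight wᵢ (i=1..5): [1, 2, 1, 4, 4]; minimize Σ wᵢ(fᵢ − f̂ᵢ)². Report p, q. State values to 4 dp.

Forming XᵀWX = [[12, 4922]; [4922, 3175198]] and XᵀWf = [4901, 3169127]ᵀ gives XᵀWX·[p, q]ᵀ = XᵀWf.
Eliminating q: 3175198·(row 1) − 4922·(row 2) gives 13876292·p = 3175198·4901 − 4922·3169127 = -36797696, so p = -9199424/3469073.
Then q = (3169127 − 4922·(-9199424/3469073))/3175198 = 6953401/6938146.

p = -2.6518, q = 1.0022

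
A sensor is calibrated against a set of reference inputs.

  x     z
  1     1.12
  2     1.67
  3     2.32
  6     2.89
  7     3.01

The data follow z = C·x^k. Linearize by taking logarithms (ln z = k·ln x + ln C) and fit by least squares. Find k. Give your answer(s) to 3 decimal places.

k = 0.510

Taking logs, ln z = k·ln x + ln C, so regress ln z on ln x.
Sums: Σln x = 5.5294, Σ(ln x)² = 8.6844, Σln z = 3.6309, Σln x·ln z = 5.3258.
Normal system: [[8.6844, 5.5294]; [5.5294, 5]]·[k, ln C]ᵀ = [5.3258, 3.6309]ᵀ.
Δ = 8.6844·5 − (5.5294)² = 12.8473; k = (5.3258·5 − 5.5294·3.6309)/12.8473 = 0.51000, ln C = (8.6844·3.6309 − 5.5294·5.3258)/12.8473 = 0.16218.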